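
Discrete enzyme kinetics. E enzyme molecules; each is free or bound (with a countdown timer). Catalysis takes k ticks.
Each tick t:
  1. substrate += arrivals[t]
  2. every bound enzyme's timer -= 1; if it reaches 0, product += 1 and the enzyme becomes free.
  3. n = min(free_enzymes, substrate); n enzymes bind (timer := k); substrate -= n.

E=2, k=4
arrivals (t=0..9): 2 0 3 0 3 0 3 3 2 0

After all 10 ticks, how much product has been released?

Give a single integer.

Answer: 4

Derivation:
t=0: arr=2 -> substrate=0 bound=2 product=0
t=1: arr=0 -> substrate=0 bound=2 product=0
t=2: arr=3 -> substrate=3 bound=2 product=0
t=3: arr=0 -> substrate=3 bound=2 product=0
t=4: arr=3 -> substrate=4 bound=2 product=2
t=5: arr=0 -> substrate=4 bound=2 product=2
t=6: arr=3 -> substrate=7 bound=2 product=2
t=7: arr=3 -> substrate=10 bound=2 product=2
t=8: arr=2 -> substrate=10 bound=2 product=4
t=9: arr=0 -> substrate=10 bound=2 product=4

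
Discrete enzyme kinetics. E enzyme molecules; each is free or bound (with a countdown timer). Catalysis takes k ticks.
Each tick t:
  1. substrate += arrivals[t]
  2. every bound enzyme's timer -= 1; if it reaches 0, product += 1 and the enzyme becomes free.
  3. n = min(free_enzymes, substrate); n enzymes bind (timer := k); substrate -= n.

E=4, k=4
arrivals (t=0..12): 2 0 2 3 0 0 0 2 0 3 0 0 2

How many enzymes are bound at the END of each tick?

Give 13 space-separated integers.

Answer: 2 2 4 4 4 4 3 4 3 4 4 4 4

Derivation:
t=0: arr=2 -> substrate=0 bound=2 product=0
t=1: arr=0 -> substrate=0 bound=2 product=0
t=2: arr=2 -> substrate=0 bound=4 product=0
t=3: arr=3 -> substrate=3 bound=4 product=0
t=4: arr=0 -> substrate=1 bound=4 product=2
t=5: arr=0 -> substrate=1 bound=4 product=2
t=6: arr=0 -> substrate=0 bound=3 product=4
t=7: arr=2 -> substrate=1 bound=4 product=4
t=8: arr=0 -> substrate=0 bound=3 product=6
t=9: arr=3 -> substrate=2 bound=4 product=6
t=10: arr=0 -> substrate=1 bound=4 product=7
t=11: arr=0 -> substrate=0 bound=4 product=8
t=12: arr=2 -> substrate=1 bound=4 product=9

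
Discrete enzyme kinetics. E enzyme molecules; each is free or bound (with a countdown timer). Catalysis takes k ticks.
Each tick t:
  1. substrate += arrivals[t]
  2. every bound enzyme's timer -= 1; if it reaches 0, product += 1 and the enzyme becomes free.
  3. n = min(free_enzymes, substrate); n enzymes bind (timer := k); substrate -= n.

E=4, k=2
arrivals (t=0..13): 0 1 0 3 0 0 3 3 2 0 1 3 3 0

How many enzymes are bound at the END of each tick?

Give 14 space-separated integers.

Answer: 0 1 1 3 3 0 3 4 4 4 2 4 4 3

Derivation:
t=0: arr=0 -> substrate=0 bound=0 product=0
t=1: arr=1 -> substrate=0 bound=1 product=0
t=2: arr=0 -> substrate=0 bound=1 product=0
t=3: arr=3 -> substrate=0 bound=3 product=1
t=4: arr=0 -> substrate=0 bound=3 product=1
t=5: arr=0 -> substrate=0 bound=0 product=4
t=6: arr=3 -> substrate=0 bound=3 product=4
t=7: arr=3 -> substrate=2 bound=4 product=4
t=8: arr=2 -> substrate=1 bound=4 product=7
t=9: arr=0 -> substrate=0 bound=4 product=8
t=10: arr=1 -> substrate=0 bound=2 product=11
t=11: arr=3 -> substrate=0 bound=4 product=12
t=12: arr=3 -> substrate=2 bound=4 product=13
t=13: arr=0 -> substrate=0 bound=3 product=16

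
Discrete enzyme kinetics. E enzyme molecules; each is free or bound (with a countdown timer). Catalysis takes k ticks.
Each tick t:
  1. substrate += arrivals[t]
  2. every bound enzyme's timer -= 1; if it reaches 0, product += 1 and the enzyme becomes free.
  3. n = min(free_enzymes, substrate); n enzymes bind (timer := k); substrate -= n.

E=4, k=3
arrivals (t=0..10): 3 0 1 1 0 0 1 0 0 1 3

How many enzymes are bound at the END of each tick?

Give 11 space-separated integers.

Answer: 3 3 4 2 2 1 1 1 1 1 4

Derivation:
t=0: arr=3 -> substrate=0 bound=3 product=0
t=1: arr=0 -> substrate=0 bound=3 product=0
t=2: arr=1 -> substrate=0 bound=4 product=0
t=3: arr=1 -> substrate=0 bound=2 product=3
t=4: arr=0 -> substrate=0 bound=2 product=3
t=5: arr=0 -> substrate=0 bound=1 product=4
t=6: arr=1 -> substrate=0 bound=1 product=5
t=7: arr=0 -> substrate=0 bound=1 product=5
t=8: arr=0 -> substrate=0 bound=1 product=5
t=9: arr=1 -> substrate=0 bound=1 product=6
t=10: arr=3 -> substrate=0 bound=4 product=6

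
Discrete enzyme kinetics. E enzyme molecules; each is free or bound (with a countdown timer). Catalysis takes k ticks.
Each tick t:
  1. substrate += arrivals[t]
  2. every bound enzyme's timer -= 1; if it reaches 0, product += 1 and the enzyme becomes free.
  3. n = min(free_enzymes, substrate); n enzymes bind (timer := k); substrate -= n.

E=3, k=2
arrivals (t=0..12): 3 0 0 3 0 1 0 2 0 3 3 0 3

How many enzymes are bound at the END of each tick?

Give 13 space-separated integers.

Answer: 3 3 0 3 3 1 1 2 2 3 3 3 3

Derivation:
t=0: arr=3 -> substrate=0 bound=3 product=0
t=1: arr=0 -> substrate=0 bound=3 product=0
t=2: arr=0 -> substrate=0 bound=0 product=3
t=3: arr=3 -> substrate=0 bound=3 product=3
t=4: arr=0 -> substrate=0 bound=3 product=3
t=5: arr=1 -> substrate=0 bound=1 product=6
t=6: arr=0 -> substrate=0 bound=1 product=6
t=7: arr=2 -> substrate=0 bound=2 product=7
t=8: arr=0 -> substrate=0 bound=2 product=7
t=9: arr=3 -> substrate=0 bound=3 product=9
t=10: arr=3 -> substrate=3 bound=3 product=9
t=11: arr=0 -> substrate=0 bound=3 product=12
t=12: arr=3 -> substrate=3 bound=3 product=12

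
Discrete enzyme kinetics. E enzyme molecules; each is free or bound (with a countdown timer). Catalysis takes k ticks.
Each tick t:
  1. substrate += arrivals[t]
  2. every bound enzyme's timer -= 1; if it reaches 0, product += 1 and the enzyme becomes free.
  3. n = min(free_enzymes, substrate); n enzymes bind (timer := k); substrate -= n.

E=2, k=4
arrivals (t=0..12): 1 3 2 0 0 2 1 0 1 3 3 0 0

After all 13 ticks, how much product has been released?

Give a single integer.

Answer: 5

Derivation:
t=0: arr=1 -> substrate=0 bound=1 product=0
t=1: arr=3 -> substrate=2 bound=2 product=0
t=2: arr=2 -> substrate=4 bound=2 product=0
t=3: arr=0 -> substrate=4 bound=2 product=0
t=4: arr=0 -> substrate=3 bound=2 product=1
t=5: arr=2 -> substrate=4 bound=2 product=2
t=6: arr=1 -> substrate=5 bound=2 product=2
t=7: arr=0 -> substrate=5 bound=2 product=2
t=8: arr=1 -> substrate=5 bound=2 product=3
t=9: arr=3 -> substrate=7 bound=2 product=4
t=10: arr=3 -> substrate=10 bound=2 product=4
t=11: arr=0 -> substrate=10 bound=2 product=4
t=12: arr=0 -> substrate=9 bound=2 product=5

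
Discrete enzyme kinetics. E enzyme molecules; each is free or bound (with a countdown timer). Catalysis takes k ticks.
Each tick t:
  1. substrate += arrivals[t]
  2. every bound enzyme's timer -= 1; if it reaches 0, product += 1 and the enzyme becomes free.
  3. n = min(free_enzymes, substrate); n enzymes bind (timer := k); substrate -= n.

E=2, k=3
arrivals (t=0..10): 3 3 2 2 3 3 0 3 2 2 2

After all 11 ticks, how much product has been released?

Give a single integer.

t=0: arr=3 -> substrate=1 bound=2 product=0
t=1: arr=3 -> substrate=4 bound=2 product=0
t=2: arr=2 -> substrate=6 bound=2 product=0
t=3: arr=2 -> substrate=6 bound=2 product=2
t=4: arr=3 -> substrate=9 bound=2 product=2
t=5: arr=3 -> substrate=12 bound=2 product=2
t=6: arr=0 -> substrate=10 bound=2 product=4
t=7: arr=3 -> substrate=13 bound=2 product=4
t=8: arr=2 -> substrate=15 bound=2 product=4
t=9: arr=2 -> substrate=15 bound=2 product=6
t=10: arr=2 -> substrate=17 bound=2 product=6

Answer: 6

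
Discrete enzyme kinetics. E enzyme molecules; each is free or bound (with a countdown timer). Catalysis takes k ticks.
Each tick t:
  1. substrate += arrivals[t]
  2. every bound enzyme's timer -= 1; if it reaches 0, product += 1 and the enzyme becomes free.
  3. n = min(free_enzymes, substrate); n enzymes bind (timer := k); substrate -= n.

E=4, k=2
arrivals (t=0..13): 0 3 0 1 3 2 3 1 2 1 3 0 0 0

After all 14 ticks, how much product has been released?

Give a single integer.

t=0: arr=0 -> substrate=0 bound=0 product=0
t=1: arr=3 -> substrate=0 bound=3 product=0
t=2: arr=0 -> substrate=0 bound=3 product=0
t=3: arr=1 -> substrate=0 bound=1 product=3
t=4: arr=3 -> substrate=0 bound=4 product=3
t=5: arr=2 -> substrate=1 bound=4 product=4
t=6: arr=3 -> substrate=1 bound=4 product=7
t=7: arr=1 -> substrate=1 bound=4 product=8
t=8: arr=2 -> substrate=0 bound=4 product=11
t=9: arr=1 -> substrate=0 bound=4 product=12
t=10: arr=3 -> substrate=0 bound=4 product=15
t=11: arr=0 -> substrate=0 bound=3 product=16
t=12: arr=0 -> substrate=0 bound=0 product=19
t=13: arr=0 -> substrate=0 bound=0 product=19

Answer: 19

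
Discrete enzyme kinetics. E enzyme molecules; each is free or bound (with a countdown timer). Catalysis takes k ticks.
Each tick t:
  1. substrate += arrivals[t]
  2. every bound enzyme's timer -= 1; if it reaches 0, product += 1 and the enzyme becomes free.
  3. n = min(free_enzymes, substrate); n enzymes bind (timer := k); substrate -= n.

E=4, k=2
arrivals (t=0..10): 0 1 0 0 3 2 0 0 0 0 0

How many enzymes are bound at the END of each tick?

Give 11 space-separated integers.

t=0: arr=0 -> substrate=0 bound=0 product=0
t=1: arr=1 -> substrate=0 bound=1 product=0
t=2: arr=0 -> substrate=0 bound=1 product=0
t=3: arr=0 -> substrate=0 bound=0 product=1
t=4: arr=3 -> substrate=0 bound=3 product=1
t=5: arr=2 -> substrate=1 bound=4 product=1
t=6: arr=0 -> substrate=0 bound=2 product=4
t=7: arr=0 -> substrate=0 bound=1 product=5
t=8: arr=0 -> substrate=0 bound=0 product=6
t=9: arr=0 -> substrate=0 bound=0 product=6
t=10: arr=0 -> substrate=0 bound=0 product=6

Answer: 0 1 1 0 3 4 2 1 0 0 0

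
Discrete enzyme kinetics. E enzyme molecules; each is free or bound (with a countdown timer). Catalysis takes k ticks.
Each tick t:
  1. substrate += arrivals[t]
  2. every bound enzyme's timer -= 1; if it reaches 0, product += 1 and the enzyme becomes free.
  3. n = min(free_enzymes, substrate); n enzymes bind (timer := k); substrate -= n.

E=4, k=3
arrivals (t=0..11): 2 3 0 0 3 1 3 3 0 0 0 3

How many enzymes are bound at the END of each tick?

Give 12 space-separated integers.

Answer: 2 4 4 3 4 4 4 4 4 4 3 4

Derivation:
t=0: arr=2 -> substrate=0 bound=2 product=0
t=1: arr=3 -> substrate=1 bound=4 product=0
t=2: arr=0 -> substrate=1 bound=4 product=0
t=3: arr=0 -> substrate=0 bound=3 product=2
t=4: arr=3 -> substrate=0 bound=4 product=4
t=5: arr=1 -> substrate=1 bound=4 product=4
t=6: arr=3 -> substrate=3 bound=4 product=5
t=7: arr=3 -> substrate=3 bound=4 product=8
t=8: arr=0 -> substrate=3 bound=4 product=8
t=9: arr=0 -> substrate=2 bound=4 product=9
t=10: arr=0 -> substrate=0 bound=3 product=12
t=11: arr=3 -> substrate=2 bound=4 product=12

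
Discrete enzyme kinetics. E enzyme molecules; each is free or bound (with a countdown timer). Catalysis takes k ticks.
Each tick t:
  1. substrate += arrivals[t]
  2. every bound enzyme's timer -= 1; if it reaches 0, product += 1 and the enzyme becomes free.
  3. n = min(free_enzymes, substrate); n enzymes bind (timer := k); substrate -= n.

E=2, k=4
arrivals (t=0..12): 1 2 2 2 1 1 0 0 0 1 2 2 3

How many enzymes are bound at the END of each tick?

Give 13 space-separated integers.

t=0: arr=1 -> substrate=0 bound=1 product=0
t=1: arr=2 -> substrate=1 bound=2 product=0
t=2: arr=2 -> substrate=3 bound=2 product=0
t=3: arr=2 -> substrate=5 bound=2 product=0
t=4: arr=1 -> substrate=5 bound=2 product=1
t=5: arr=1 -> substrate=5 bound=2 product=2
t=6: arr=0 -> substrate=5 bound=2 product=2
t=7: arr=0 -> substrate=5 bound=2 product=2
t=8: arr=0 -> substrate=4 bound=2 product=3
t=9: arr=1 -> substrate=4 bound=2 product=4
t=10: arr=2 -> substrate=6 bound=2 product=4
t=11: arr=2 -> substrate=8 bound=2 product=4
t=12: arr=3 -> substrate=10 bound=2 product=5

Answer: 1 2 2 2 2 2 2 2 2 2 2 2 2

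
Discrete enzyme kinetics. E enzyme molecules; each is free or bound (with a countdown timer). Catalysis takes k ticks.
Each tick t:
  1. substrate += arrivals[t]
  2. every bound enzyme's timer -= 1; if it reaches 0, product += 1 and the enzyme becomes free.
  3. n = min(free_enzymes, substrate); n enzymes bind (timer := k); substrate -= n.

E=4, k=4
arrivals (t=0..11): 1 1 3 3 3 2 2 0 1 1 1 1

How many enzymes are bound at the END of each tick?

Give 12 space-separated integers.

t=0: arr=1 -> substrate=0 bound=1 product=0
t=1: arr=1 -> substrate=0 bound=2 product=0
t=2: arr=3 -> substrate=1 bound=4 product=0
t=3: arr=3 -> substrate=4 bound=4 product=0
t=4: arr=3 -> substrate=6 bound=4 product=1
t=5: arr=2 -> substrate=7 bound=4 product=2
t=6: arr=2 -> substrate=7 bound=4 product=4
t=7: arr=0 -> substrate=7 bound=4 product=4
t=8: arr=1 -> substrate=7 bound=4 product=5
t=9: arr=1 -> substrate=7 bound=4 product=6
t=10: arr=1 -> substrate=6 bound=4 product=8
t=11: arr=1 -> substrate=7 bound=4 product=8

Answer: 1 2 4 4 4 4 4 4 4 4 4 4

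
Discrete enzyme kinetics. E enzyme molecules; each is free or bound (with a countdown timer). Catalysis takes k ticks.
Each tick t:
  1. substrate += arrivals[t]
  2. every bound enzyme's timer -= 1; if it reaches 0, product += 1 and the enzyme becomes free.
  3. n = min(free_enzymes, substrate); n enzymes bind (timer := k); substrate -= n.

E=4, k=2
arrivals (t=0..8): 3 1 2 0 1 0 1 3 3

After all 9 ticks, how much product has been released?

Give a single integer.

t=0: arr=3 -> substrate=0 bound=3 product=0
t=1: arr=1 -> substrate=0 bound=4 product=0
t=2: arr=2 -> substrate=0 bound=3 product=3
t=3: arr=0 -> substrate=0 bound=2 product=4
t=4: arr=1 -> substrate=0 bound=1 product=6
t=5: arr=0 -> substrate=0 bound=1 product=6
t=6: arr=1 -> substrate=0 bound=1 product=7
t=7: arr=3 -> substrate=0 bound=4 product=7
t=8: arr=3 -> substrate=2 bound=4 product=8

Answer: 8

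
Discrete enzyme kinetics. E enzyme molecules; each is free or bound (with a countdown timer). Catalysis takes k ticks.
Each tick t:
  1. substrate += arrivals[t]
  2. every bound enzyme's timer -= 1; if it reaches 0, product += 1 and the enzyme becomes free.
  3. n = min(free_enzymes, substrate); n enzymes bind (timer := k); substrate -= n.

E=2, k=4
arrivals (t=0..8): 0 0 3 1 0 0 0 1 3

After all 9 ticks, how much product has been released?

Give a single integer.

t=0: arr=0 -> substrate=0 bound=0 product=0
t=1: arr=0 -> substrate=0 bound=0 product=0
t=2: arr=3 -> substrate=1 bound=2 product=0
t=3: arr=1 -> substrate=2 bound=2 product=0
t=4: arr=0 -> substrate=2 bound=2 product=0
t=5: arr=0 -> substrate=2 bound=2 product=0
t=6: arr=0 -> substrate=0 bound=2 product=2
t=7: arr=1 -> substrate=1 bound=2 product=2
t=8: arr=3 -> substrate=4 bound=2 product=2

Answer: 2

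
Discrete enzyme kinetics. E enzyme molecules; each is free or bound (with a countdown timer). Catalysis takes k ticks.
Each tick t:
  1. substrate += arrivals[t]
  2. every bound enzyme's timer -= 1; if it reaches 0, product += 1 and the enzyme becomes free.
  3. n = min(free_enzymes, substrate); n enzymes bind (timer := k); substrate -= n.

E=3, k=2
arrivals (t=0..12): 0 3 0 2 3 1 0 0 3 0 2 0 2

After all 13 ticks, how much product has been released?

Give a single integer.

Answer: 14

Derivation:
t=0: arr=0 -> substrate=0 bound=0 product=0
t=1: arr=3 -> substrate=0 bound=3 product=0
t=2: arr=0 -> substrate=0 bound=3 product=0
t=3: arr=2 -> substrate=0 bound=2 product=3
t=4: arr=3 -> substrate=2 bound=3 product=3
t=5: arr=1 -> substrate=1 bound=3 product=5
t=6: arr=0 -> substrate=0 bound=3 product=6
t=7: arr=0 -> substrate=0 bound=1 product=8
t=8: arr=3 -> substrate=0 bound=3 product=9
t=9: arr=0 -> substrate=0 bound=3 product=9
t=10: arr=2 -> substrate=0 bound=2 product=12
t=11: arr=0 -> substrate=0 bound=2 product=12
t=12: arr=2 -> substrate=0 bound=2 product=14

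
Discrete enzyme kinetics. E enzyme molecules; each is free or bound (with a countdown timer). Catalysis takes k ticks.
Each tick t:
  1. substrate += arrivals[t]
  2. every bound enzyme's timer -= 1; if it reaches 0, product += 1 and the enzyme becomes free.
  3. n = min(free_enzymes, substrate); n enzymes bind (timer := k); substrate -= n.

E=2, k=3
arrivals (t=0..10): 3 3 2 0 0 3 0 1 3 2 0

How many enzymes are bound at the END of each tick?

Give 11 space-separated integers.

t=0: arr=3 -> substrate=1 bound=2 product=0
t=1: arr=3 -> substrate=4 bound=2 product=0
t=2: arr=2 -> substrate=6 bound=2 product=0
t=3: arr=0 -> substrate=4 bound=2 product=2
t=4: arr=0 -> substrate=4 bound=2 product=2
t=5: arr=3 -> substrate=7 bound=2 product=2
t=6: arr=0 -> substrate=5 bound=2 product=4
t=7: arr=1 -> substrate=6 bound=2 product=4
t=8: arr=3 -> substrate=9 bound=2 product=4
t=9: arr=2 -> substrate=9 bound=2 product=6
t=10: arr=0 -> substrate=9 bound=2 product=6

Answer: 2 2 2 2 2 2 2 2 2 2 2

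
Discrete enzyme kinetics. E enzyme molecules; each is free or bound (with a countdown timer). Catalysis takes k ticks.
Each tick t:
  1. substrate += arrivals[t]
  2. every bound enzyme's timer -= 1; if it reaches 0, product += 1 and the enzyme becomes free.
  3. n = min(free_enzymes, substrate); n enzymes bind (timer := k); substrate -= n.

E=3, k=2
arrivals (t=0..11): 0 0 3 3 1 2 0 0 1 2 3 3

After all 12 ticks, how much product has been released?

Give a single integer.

t=0: arr=0 -> substrate=0 bound=0 product=0
t=1: arr=0 -> substrate=0 bound=0 product=0
t=2: arr=3 -> substrate=0 bound=3 product=0
t=3: arr=3 -> substrate=3 bound=3 product=0
t=4: arr=1 -> substrate=1 bound=3 product=3
t=5: arr=2 -> substrate=3 bound=3 product=3
t=6: arr=0 -> substrate=0 bound=3 product=6
t=7: arr=0 -> substrate=0 bound=3 product=6
t=8: arr=1 -> substrate=0 bound=1 product=9
t=9: arr=2 -> substrate=0 bound=3 product=9
t=10: arr=3 -> substrate=2 bound=3 product=10
t=11: arr=3 -> substrate=3 bound=3 product=12

Answer: 12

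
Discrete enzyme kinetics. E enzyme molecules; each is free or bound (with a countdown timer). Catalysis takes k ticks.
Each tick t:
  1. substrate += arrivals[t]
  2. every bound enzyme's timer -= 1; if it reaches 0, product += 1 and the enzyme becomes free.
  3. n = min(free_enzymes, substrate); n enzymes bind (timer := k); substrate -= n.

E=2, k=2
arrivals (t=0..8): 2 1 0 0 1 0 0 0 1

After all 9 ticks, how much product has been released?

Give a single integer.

t=0: arr=2 -> substrate=0 bound=2 product=0
t=1: arr=1 -> substrate=1 bound=2 product=0
t=2: arr=0 -> substrate=0 bound=1 product=2
t=3: arr=0 -> substrate=0 bound=1 product=2
t=4: arr=1 -> substrate=0 bound=1 product=3
t=5: arr=0 -> substrate=0 bound=1 product=3
t=6: arr=0 -> substrate=0 bound=0 product=4
t=7: arr=0 -> substrate=0 bound=0 product=4
t=8: arr=1 -> substrate=0 bound=1 product=4

Answer: 4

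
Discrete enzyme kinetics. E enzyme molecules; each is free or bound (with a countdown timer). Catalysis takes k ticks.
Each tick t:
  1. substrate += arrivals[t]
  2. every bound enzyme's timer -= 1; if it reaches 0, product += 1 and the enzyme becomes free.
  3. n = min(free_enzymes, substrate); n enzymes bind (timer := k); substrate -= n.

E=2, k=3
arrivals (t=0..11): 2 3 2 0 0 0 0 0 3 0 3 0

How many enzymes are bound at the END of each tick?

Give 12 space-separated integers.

Answer: 2 2 2 2 2 2 2 2 2 2 2 2

Derivation:
t=0: arr=2 -> substrate=0 bound=2 product=0
t=1: arr=3 -> substrate=3 bound=2 product=0
t=2: arr=2 -> substrate=5 bound=2 product=0
t=3: arr=0 -> substrate=3 bound=2 product=2
t=4: arr=0 -> substrate=3 bound=2 product=2
t=5: arr=0 -> substrate=3 bound=2 product=2
t=6: arr=0 -> substrate=1 bound=2 product=4
t=7: arr=0 -> substrate=1 bound=2 product=4
t=8: arr=3 -> substrate=4 bound=2 product=4
t=9: arr=0 -> substrate=2 bound=2 product=6
t=10: arr=3 -> substrate=5 bound=2 product=6
t=11: arr=0 -> substrate=5 bound=2 product=6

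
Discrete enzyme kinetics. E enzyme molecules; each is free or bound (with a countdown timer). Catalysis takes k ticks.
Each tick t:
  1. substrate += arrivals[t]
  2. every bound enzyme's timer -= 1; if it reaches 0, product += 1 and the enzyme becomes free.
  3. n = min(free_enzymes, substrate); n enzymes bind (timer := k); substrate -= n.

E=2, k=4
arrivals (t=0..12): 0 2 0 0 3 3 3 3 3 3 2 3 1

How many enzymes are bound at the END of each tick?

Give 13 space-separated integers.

t=0: arr=0 -> substrate=0 bound=0 product=0
t=1: arr=2 -> substrate=0 bound=2 product=0
t=2: arr=0 -> substrate=0 bound=2 product=0
t=3: arr=0 -> substrate=0 bound=2 product=0
t=4: arr=3 -> substrate=3 bound=2 product=0
t=5: arr=3 -> substrate=4 bound=2 product=2
t=6: arr=3 -> substrate=7 bound=2 product=2
t=7: arr=3 -> substrate=10 bound=2 product=2
t=8: arr=3 -> substrate=13 bound=2 product=2
t=9: arr=3 -> substrate=14 bound=2 product=4
t=10: arr=2 -> substrate=16 bound=2 product=4
t=11: arr=3 -> substrate=19 bound=2 product=4
t=12: arr=1 -> substrate=20 bound=2 product=4

Answer: 0 2 2 2 2 2 2 2 2 2 2 2 2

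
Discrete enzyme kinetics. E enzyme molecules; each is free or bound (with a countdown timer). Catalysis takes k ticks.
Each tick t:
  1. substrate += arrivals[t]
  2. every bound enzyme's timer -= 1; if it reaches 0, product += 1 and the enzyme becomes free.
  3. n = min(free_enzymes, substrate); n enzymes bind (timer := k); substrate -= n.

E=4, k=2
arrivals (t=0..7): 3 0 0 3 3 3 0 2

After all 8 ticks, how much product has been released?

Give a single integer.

t=0: arr=3 -> substrate=0 bound=3 product=0
t=1: arr=0 -> substrate=0 bound=3 product=0
t=2: arr=0 -> substrate=0 bound=0 product=3
t=3: arr=3 -> substrate=0 bound=3 product=3
t=4: arr=3 -> substrate=2 bound=4 product=3
t=5: arr=3 -> substrate=2 bound=4 product=6
t=6: arr=0 -> substrate=1 bound=4 product=7
t=7: arr=2 -> substrate=0 bound=4 product=10

Answer: 10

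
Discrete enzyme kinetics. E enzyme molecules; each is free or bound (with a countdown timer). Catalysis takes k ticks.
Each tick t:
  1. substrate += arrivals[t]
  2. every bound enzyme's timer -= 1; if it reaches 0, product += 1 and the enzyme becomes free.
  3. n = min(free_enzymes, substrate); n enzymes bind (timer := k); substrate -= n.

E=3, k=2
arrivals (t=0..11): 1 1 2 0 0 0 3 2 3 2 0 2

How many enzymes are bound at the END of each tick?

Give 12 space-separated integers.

t=0: arr=1 -> substrate=0 bound=1 product=0
t=1: arr=1 -> substrate=0 bound=2 product=0
t=2: arr=2 -> substrate=0 bound=3 product=1
t=3: arr=0 -> substrate=0 bound=2 product=2
t=4: arr=0 -> substrate=0 bound=0 product=4
t=5: arr=0 -> substrate=0 bound=0 product=4
t=6: arr=3 -> substrate=0 bound=3 product=4
t=7: arr=2 -> substrate=2 bound=3 product=4
t=8: arr=3 -> substrate=2 bound=3 product=7
t=9: arr=2 -> substrate=4 bound=3 product=7
t=10: arr=0 -> substrate=1 bound=3 product=10
t=11: arr=2 -> substrate=3 bound=3 product=10

Answer: 1 2 3 2 0 0 3 3 3 3 3 3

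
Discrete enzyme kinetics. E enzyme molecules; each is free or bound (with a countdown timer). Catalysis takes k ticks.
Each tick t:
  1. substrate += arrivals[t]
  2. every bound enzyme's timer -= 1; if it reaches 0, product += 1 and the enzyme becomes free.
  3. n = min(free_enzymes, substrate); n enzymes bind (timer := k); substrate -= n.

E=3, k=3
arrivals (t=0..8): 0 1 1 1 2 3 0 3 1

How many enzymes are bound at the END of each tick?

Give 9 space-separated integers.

Answer: 0 1 2 3 3 3 3 3 3

Derivation:
t=0: arr=0 -> substrate=0 bound=0 product=0
t=1: arr=1 -> substrate=0 bound=1 product=0
t=2: arr=1 -> substrate=0 bound=2 product=0
t=3: arr=1 -> substrate=0 bound=3 product=0
t=4: arr=2 -> substrate=1 bound=3 product=1
t=5: arr=3 -> substrate=3 bound=3 product=2
t=6: arr=0 -> substrate=2 bound=3 product=3
t=7: arr=3 -> substrate=4 bound=3 product=4
t=8: arr=1 -> substrate=4 bound=3 product=5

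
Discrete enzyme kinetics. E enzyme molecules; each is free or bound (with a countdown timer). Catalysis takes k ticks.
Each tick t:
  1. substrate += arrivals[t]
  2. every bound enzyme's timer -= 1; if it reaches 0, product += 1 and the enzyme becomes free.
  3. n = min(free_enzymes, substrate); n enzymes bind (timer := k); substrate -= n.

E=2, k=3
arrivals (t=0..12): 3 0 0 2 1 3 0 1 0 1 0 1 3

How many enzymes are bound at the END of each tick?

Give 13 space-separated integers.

Answer: 2 2 2 2 2 2 2 2 2 2 2 2 2

Derivation:
t=0: arr=3 -> substrate=1 bound=2 product=0
t=1: arr=0 -> substrate=1 bound=2 product=0
t=2: arr=0 -> substrate=1 bound=2 product=0
t=3: arr=2 -> substrate=1 bound=2 product=2
t=4: arr=1 -> substrate=2 bound=2 product=2
t=5: arr=3 -> substrate=5 bound=2 product=2
t=6: arr=0 -> substrate=3 bound=2 product=4
t=7: arr=1 -> substrate=4 bound=2 product=4
t=8: arr=0 -> substrate=4 bound=2 product=4
t=9: arr=1 -> substrate=3 bound=2 product=6
t=10: arr=0 -> substrate=3 bound=2 product=6
t=11: arr=1 -> substrate=4 bound=2 product=6
t=12: arr=3 -> substrate=5 bound=2 product=8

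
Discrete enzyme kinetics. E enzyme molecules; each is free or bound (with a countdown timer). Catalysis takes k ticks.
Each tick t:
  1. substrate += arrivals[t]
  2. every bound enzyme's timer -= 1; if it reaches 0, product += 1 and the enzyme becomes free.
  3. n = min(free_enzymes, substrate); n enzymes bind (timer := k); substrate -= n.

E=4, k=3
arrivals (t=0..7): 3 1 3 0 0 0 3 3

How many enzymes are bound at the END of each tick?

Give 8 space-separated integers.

Answer: 3 4 4 4 3 3 3 4

Derivation:
t=0: arr=3 -> substrate=0 bound=3 product=0
t=1: arr=1 -> substrate=0 bound=4 product=0
t=2: arr=3 -> substrate=3 bound=4 product=0
t=3: arr=0 -> substrate=0 bound=4 product=3
t=4: arr=0 -> substrate=0 bound=3 product=4
t=5: arr=0 -> substrate=0 bound=3 product=4
t=6: arr=3 -> substrate=0 bound=3 product=7
t=7: arr=3 -> substrate=2 bound=4 product=7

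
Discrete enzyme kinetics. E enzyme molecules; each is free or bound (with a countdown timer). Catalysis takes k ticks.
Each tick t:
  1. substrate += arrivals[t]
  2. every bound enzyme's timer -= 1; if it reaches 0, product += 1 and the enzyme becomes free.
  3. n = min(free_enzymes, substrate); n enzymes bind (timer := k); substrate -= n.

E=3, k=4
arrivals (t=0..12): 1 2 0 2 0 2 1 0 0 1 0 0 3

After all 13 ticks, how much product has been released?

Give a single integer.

Answer: 7

Derivation:
t=0: arr=1 -> substrate=0 bound=1 product=0
t=1: arr=2 -> substrate=0 bound=3 product=0
t=2: arr=0 -> substrate=0 bound=3 product=0
t=3: arr=2 -> substrate=2 bound=3 product=0
t=4: arr=0 -> substrate=1 bound=3 product=1
t=5: arr=2 -> substrate=1 bound=3 product=3
t=6: arr=1 -> substrate=2 bound=3 product=3
t=7: arr=0 -> substrate=2 bound=3 product=3
t=8: arr=0 -> substrate=1 bound=3 product=4
t=9: arr=1 -> substrate=0 bound=3 product=6
t=10: arr=0 -> substrate=0 bound=3 product=6
t=11: arr=0 -> substrate=0 bound=3 product=6
t=12: arr=3 -> substrate=2 bound=3 product=7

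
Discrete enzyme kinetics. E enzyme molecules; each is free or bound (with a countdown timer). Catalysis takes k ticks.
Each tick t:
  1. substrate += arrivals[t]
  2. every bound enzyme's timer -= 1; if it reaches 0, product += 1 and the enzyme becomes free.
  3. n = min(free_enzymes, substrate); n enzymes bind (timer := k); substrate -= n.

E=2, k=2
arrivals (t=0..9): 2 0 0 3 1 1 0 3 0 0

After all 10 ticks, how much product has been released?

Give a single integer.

t=0: arr=2 -> substrate=0 bound=2 product=0
t=1: arr=0 -> substrate=0 bound=2 product=0
t=2: arr=0 -> substrate=0 bound=0 product=2
t=3: arr=3 -> substrate=1 bound=2 product=2
t=4: arr=1 -> substrate=2 bound=2 product=2
t=5: arr=1 -> substrate=1 bound=2 product=4
t=6: arr=0 -> substrate=1 bound=2 product=4
t=7: arr=3 -> substrate=2 bound=2 product=6
t=8: arr=0 -> substrate=2 bound=2 product=6
t=9: arr=0 -> substrate=0 bound=2 product=8

Answer: 8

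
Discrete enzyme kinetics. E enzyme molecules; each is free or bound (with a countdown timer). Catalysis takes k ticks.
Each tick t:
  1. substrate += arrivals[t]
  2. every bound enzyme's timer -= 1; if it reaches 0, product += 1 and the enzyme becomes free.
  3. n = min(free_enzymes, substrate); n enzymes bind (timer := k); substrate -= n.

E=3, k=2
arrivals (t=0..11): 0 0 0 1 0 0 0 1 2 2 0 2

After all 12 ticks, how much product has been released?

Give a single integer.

t=0: arr=0 -> substrate=0 bound=0 product=0
t=1: arr=0 -> substrate=0 bound=0 product=0
t=2: arr=0 -> substrate=0 bound=0 product=0
t=3: arr=1 -> substrate=0 bound=1 product=0
t=4: arr=0 -> substrate=0 bound=1 product=0
t=5: arr=0 -> substrate=0 bound=0 product=1
t=6: arr=0 -> substrate=0 bound=0 product=1
t=7: arr=1 -> substrate=0 bound=1 product=1
t=8: arr=2 -> substrate=0 bound=3 product=1
t=9: arr=2 -> substrate=1 bound=3 product=2
t=10: arr=0 -> substrate=0 bound=2 product=4
t=11: arr=2 -> substrate=0 bound=3 product=5

Answer: 5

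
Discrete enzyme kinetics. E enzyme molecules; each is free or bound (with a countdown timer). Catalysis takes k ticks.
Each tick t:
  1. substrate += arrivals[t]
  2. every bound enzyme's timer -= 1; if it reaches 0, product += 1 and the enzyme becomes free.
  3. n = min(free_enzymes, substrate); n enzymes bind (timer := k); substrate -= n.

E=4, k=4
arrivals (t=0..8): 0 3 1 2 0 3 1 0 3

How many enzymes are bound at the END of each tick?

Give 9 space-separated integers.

t=0: arr=0 -> substrate=0 bound=0 product=0
t=1: arr=3 -> substrate=0 bound=3 product=0
t=2: arr=1 -> substrate=0 bound=4 product=0
t=3: arr=2 -> substrate=2 bound=4 product=0
t=4: arr=0 -> substrate=2 bound=4 product=0
t=5: arr=3 -> substrate=2 bound=4 product=3
t=6: arr=1 -> substrate=2 bound=4 product=4
t=7: arr=0 -> substrate=2 bound=4 product=4
t=8: arr=3 -> substrate=5 bound=4 product=4

Answer: 0 3 4 4 4 4 4 4 4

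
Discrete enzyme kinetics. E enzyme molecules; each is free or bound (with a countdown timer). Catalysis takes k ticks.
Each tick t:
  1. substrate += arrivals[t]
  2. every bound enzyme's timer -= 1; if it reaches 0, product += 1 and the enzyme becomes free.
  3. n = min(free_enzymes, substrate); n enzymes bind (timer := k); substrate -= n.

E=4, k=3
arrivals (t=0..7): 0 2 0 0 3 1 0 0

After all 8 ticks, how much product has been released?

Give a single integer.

t=0: arr=0 -> substrate=0 bound=0 product=0
t=1: arr=2 -> substrate=0 bound=2 product=0
t=2: arr=0 -> substrate=0 bound=2 product=0
t=3: arr=0 -> substrate=0 bound=2 product=0
t=4: arr=3 -> substrate=0 bound=3 product=2
t=5: arr=1 -> substrate=0 bound=4 product=2
t=6: arr=0 -> substrate=0 bound=4 product=2
t=7: arr=0 -> substrate=0 bound=1 product=5

Answer: 5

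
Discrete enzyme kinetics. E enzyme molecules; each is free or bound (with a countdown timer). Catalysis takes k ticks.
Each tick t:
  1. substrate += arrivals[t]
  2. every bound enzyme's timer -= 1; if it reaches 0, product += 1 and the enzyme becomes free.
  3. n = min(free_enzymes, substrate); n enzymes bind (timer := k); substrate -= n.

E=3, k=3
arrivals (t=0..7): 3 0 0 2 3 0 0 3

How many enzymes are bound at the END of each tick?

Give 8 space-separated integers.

Answer: 3 3 3 2 3 3 3 3

Derivation:
t=0: arr=3 -> substrate=0 bound=3 product=0
t=1: arr=0 -> substrate=0 bound=3 product=0
t=2: arr=0 -> substrate=0 bound=3 product=0
t=3: arr=2 -> substrate=0 bound=2 product=3
t=4: arr=3 -> substrate=2 bound=3 product=3
t=5: arr=0 -> substrate=2 bound=3 product=3
t=6: arr=0 -> substrate=0 bound=3 product=5
t=7: arr=3 -> substrate=2 bound=3 product=6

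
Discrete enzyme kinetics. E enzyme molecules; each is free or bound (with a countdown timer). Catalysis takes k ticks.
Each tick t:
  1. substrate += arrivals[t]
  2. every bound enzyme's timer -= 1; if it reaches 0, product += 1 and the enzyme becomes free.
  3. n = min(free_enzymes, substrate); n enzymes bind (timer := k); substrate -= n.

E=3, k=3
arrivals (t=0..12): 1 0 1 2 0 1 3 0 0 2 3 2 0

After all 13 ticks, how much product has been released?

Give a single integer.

Answer: 10

Derivation:
t=0: arr=1 -> substrate=0 bound=1 product=0
t=1: arr=0 -> substrate=0 bound=1 product=0
t=2: arr=1 -> substrate=0 bound=2 product=0
t=3: arr=2 -> substrate=0 bound=3 product=1
t=4: arr=0 -> substrate=0 bound=3 product=1
t=5: arr=1 -> substrate=0 bound=3 product=2
t=6: arr=3 -> substrate=1 bound=3 product=4
t=7: arr=0 -> substrate=1 bound=3 product=4
t=8: arr=0 -> substrate=0 bound=3 product=5
t=9: arr=2 -> substrate=0 bound=3 product=7
t=10: arr=3 -> substrate=3 bound=3 product=7
t=11: arr=2 -> substrate=4 bound=3 product=8
t=12: arr=0 -> substrate=2 bound=3 product=10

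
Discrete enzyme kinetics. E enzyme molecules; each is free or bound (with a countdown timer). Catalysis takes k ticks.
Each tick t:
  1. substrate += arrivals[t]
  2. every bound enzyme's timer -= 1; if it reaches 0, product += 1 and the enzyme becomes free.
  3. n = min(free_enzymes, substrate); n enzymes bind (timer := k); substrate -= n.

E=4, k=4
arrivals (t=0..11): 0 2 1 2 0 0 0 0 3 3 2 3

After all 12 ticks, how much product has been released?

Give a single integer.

t=0: arr=0 -> substrate=0 bound=0 product=0
t=1: arr=2 -> substrate=0 bound=2 product=0
t=2: arr=1 -> substrate=0 bound=3 product=0
t=3: arr=2 -> substrate=1 bound=4 product=0
t=4: arr=0 -> substrate=1 bound=4 product=0
t=5: arr=0 -> substrate=0 bound=3 product=2
t=6: arr=0 -> substrate=0 bound=2 product=3
t=7: arr=0 -> substrate=0 bound=1 product=4
t=8: arr=3 -> substrate=0 bound=4 product=4
t=9: arr=3 -> substrate=2 bound=4 product=5
t=10: arr=2 -> substrate=4 bound=4 product=5
t=11: arr=3 -> substrate=7 bound=4 product=5

Answer: 5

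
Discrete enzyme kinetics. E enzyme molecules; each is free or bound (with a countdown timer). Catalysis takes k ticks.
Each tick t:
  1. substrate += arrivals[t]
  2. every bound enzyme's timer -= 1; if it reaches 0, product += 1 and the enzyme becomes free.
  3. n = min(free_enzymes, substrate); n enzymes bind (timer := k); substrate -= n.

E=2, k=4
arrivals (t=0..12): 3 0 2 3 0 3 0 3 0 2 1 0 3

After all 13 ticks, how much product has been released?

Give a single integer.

Answer: 6

Derivation:
t=0: arr=3 -> substrate=1 bound=2 product=0
t=1: arr=0 -> substrate=1 bound=2 product=0
t=2: arr=2 -> substrate=3 bound=2 product=0
t=3: arr=3 -> substrate=6 bound=2 product=0
t=4: arr=0 -> substrate=4 bound=2 product=2
t=5: arr=3 -> substrate=7 bound=2 product=2
t=6: arr=0 -> substrate=7 bound=2 product=2
t=7: arr=3 -> substrate=10 bound=2 product=2
t=8: arr=0 -> substrate=8 bound=2 product=4
t=9: arr=2 -> substrate=10 bound=2 product=4
t=10: arr=1 -> substrate=11 bound=2 product=4
t=11: arr=0 -> substrate=11 bound=2 product=4
t=12: arr=3 -> substrate=12 bound=2 product=6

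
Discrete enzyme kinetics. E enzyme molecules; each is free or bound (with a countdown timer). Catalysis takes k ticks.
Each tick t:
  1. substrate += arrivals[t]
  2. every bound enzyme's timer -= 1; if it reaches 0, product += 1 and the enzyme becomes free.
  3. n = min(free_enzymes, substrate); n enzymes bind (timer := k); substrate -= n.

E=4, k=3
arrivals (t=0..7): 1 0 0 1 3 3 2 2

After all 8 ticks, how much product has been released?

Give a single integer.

Answer: 5

Derivation:
t=0: arr=1 -> substrate=0 bound=1 product=0
t=1: arr=0 -> substrate=0 bound=1 product=0
t=2: arr=0 -> substrate=0 bound=1 product=0
t=3: arr=1 -> substrate=0 bound=1 product=1
t=4: arr=3 -> substrate=0 bound=4 product=1
t=5: arr=3 -> substrate=3 bound=4 product=1
t=6: arr=2 -> substrate=4 bound=4 product=2
t=7: arr=2 -> substrate=3 bound=4 product=5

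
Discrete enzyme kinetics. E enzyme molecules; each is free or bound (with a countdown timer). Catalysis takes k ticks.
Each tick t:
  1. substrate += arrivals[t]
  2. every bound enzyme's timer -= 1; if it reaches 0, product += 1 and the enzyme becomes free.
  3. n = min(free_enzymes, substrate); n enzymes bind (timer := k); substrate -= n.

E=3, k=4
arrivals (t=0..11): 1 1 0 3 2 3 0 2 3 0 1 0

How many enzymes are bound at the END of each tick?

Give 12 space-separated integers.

Answer: 1 2 2 3 3 3 3 3 3 3 3 3

Derivation:
t=0: arr=1 -> substrate=0 bound=1 product=0
t=1: arr=1 -> substrate=0 bound=2 product=0
t=2: arr=0 -> substrate=0 bound=2 product=0
t=3: arr=3 -> substrate=2 bound=3 product=0
t=4: arr=2 -> substrate=3 bound=3 product=1
t=5: arr=3 -> substrate=5 bound=3 product=2
t=6: arr=0 -> substrate=5 bound=3 product=2
t=7: arr=2 -> substrate=6 bound=3 product=3
t=8: arr=3 -> substrate=8 bound=3 product=4
t=9: arr=0 -> substrate=7 bound=3 product=5
t=10: arr=1 -> substrate=8 bound=3 product=5
t=11: arr=0 -> substrate=7 bound=3 product=6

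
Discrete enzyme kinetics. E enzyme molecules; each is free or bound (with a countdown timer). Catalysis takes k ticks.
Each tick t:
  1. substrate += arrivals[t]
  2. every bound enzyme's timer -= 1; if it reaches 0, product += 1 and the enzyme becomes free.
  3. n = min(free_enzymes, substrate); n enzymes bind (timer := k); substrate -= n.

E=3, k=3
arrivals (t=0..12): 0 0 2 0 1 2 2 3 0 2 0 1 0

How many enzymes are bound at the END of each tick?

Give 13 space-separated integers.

Answer: 0 0 2 2 3 3 3 3 3 3 3 3 3

Derivation:
t=0: arr=0 -> substrate=0 bound=0 product=0
t=1: arr=0 -> substrate=0 bound=0 product=0
t=2: arr=2 -> substrate=0 bound=2 product=0
t=3: arr=0 -> substrate=0 bound=2 product=0
t=4: arr=1 -> substrate=0 bound=3 product=0
t=5: arr=2 -> substrate=0 bound=3 product=2
t=6: arr=2 -> substrate=2 bound=3 product=2
t=7: arr=3 -> substrate=4 bound=3 product=3
t=8: arr=0 -> substrate=2 bound=3 product=5
t=9: arr=2 -> substrate=4 bound=3 product=5
t=10: arr=0 -> substrate=3 bound=3 product=6
t=11: arr=1 -> substrate=2 bound=3 product=8
t=12: arr=0 -> substrate=2 bound=3 product=8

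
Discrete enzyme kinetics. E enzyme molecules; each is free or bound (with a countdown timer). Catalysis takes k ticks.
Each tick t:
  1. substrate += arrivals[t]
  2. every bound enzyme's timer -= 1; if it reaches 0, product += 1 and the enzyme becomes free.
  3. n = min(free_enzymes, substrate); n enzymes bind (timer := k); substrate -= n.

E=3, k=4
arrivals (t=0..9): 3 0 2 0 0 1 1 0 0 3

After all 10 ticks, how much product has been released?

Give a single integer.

t=0: arr=3 -> substrate=0 bound=3 product=0
t=1: arr=0 -> substrate=0 bound=3 product=0
t=2: arr=2 -> substrate=2 bound=3 product=0
t=3: arr=0 -> substrate=2 bound=3 product=0
t=4: arr=0 -> substrate=0 bound=2 product=3
t=5: arr=1 -> substrate=0 bound=3 product=3
t=6: arr=1 -> substrate=1 bound=3 product=3
t=7: arr=0 -> substrate=1 bound=3 product=3
t=8: arr=0 -> substrate=0 bound=2 product=5
t=9: arr=3 -> substrate=1 bound=3 product=6

Answer: 6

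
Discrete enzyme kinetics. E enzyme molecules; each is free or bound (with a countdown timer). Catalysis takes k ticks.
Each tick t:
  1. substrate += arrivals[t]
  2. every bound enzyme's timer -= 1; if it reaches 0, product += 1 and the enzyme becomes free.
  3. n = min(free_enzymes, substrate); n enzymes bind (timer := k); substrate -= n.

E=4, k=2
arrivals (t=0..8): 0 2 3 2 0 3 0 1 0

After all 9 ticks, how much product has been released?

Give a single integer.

Answer: 10

Derivation:
t=0: arr=0 -> substrate=0 bound=0 product=0
t=1: arr=2 -> substrate=0 bound=2 product=0
t=2: arr=3 -> substrate=1 bound=4 product=0
t=3: arr=2 -> substrate=1 bound=4 product=2
t=4: arr=0 -> substrate=0 bound=3 product=4
t=5: arr=3 -> substrate=0 bound=4 product=6
t=6: arr=0 -> substrate=0 bound=3 product=7
t=7: arr=1 -> substrate=0 bound=1 product=10
t=8: arr=0 -> substrate=0 bound=1 product=10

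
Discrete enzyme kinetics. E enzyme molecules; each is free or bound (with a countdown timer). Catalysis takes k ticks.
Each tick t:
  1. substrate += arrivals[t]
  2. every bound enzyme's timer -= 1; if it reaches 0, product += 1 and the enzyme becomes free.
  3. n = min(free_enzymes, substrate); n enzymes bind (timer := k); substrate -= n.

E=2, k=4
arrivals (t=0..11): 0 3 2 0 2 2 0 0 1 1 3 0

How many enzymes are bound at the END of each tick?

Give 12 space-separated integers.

Answer: 0 2 2 2 2 2 2 2 2 2 2 2

Derivation:
t=0: arr=0 -> substrate=0 bound=0 product=0
t=1: arr=3 -> substrate=1 bound=2 product=0
t=2: arr=2 -> substrate=3 bound=2 product=0
t=3: arr=0 -> substrate=3 bound=2 product=0
t=4: arr=2 -> substrate=5 bound=2 product=0
t=5: arr=2 -> substrate=5 bound=2 product=2
t=6: arr=0 -> substrate=5 bound=2 product=2
t=7: arr=0 -> substrate=5 bound=2 product=2
t=8: arr=1 -> substrate=6 bound=2 product=2
t=9: arr=1 -> substrate=5 bound=2 product=4
t=10: arr=3 -> substrate=8 bound=2 product=4
t=11: arr=0 -> substrate=8 bound=2 product=4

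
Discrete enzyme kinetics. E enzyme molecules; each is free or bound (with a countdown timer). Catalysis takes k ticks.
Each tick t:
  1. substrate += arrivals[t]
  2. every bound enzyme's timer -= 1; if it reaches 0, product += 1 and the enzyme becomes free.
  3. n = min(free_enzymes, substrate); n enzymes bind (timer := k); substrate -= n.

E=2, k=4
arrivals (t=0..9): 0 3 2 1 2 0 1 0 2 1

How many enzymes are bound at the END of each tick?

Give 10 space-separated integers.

t=0: arr=0 -> substrate=0 bound=0 product=0
t=1: arr=3 -> substrate=1 bound=2 product=0
t=2: arr=2 -> substrate=3 bound=2 product=0
t=3: arr=1 -> substrate=4 bound=2 product=0
t=4: arr=2 -> substrate=6 bound=2 product=0
t=5: arr=0 -> substrate=4 bound=2 product=2
t=6: arr=1 -> substrate=5 bound=2 product=2
t=7: arr=0 -> substrate=5 bound=2 product=2
t=8: arr=2 -> substrate=7 bound=2 product=2
t=9: arr=1 -> substrate=6 bound=2 product=4

Answer: 0 2 2 2 2 2 2 2 2 2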